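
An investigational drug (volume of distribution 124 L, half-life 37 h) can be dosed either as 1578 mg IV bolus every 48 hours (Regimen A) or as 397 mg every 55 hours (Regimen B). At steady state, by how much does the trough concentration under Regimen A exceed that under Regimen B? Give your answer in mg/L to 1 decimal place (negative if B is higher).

Regimen A: f = (1/2)^(48/37) ≈ 0.4069; Cmin,ss = (1578/124)·f/(1−f) ≈ 8.731 mg/L.
Regimen B: f = (1/2)^(55/37) ≈ 0.3569; Cmin,ss = (397/124)·f/(1−f) ≈ 1.777 mg/L.
Difference ≈ 8.731 − 1.777 ≈ 6.954 mg/L.

7.0 mg/L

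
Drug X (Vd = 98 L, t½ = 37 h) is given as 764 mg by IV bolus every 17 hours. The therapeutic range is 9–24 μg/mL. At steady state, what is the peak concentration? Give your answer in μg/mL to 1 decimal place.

28.6 μg/mL

τ/t½ = 17/37 ≈ 0.45946, so fraction remaining f = (1/2)^(17/37) ≈ 0.7273.
Accumulation ratio R = 1/(1 − f) ≈ 1/0.2727 ≈ 3.6670.
Single-dose peak C₀ = D/Vd = 764/98 ≈ 7.796 μg/mL.
Steady-state peak Cmax,ss = C₀·R ≈ 7.796 × 3.6670 ≈ 28.588 μg/mL.
Peak 28.6 μg/mL vs MTC 24 μg/mL: exceeds toxic threshold.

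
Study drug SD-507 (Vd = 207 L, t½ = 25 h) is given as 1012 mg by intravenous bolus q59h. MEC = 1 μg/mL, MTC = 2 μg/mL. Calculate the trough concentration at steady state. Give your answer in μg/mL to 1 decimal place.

k = ln2/t½ = ln2/25 ≈ 0.027726 h⁻¹; fraction remaining f = e^(−kτ) = e^(−0.027726×59) ≈ 0.1948.
At steady state, accumulation factor R = 1/(1 − e^(−kτ)) ≈ 1.2419.
Single-dose peak C₀ = D/Vd = 1012/207 ≈ 4.889 μg/mL.
Cmax,ss = C₀/(1 − f) ≈ 4.889/0.8052 ≈ 6.072 μg/mL.
Steady-state trough Cmin,ss = Cmax,ss·f ≈ 6.072 × 0.1948 ≈ 1.183 μg/mL.
Trough 1.2 μg/mL vs MEC 1 μg/mL: adequate.

1.2 μg/mL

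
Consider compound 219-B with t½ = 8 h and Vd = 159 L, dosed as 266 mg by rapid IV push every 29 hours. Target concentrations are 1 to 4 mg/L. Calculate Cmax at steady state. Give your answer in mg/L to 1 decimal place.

1.8 mg/L

k = ln2/t½ = ln2/8 ≈ 0.086643 h⁻¹; fraction remaining f = e^(−kτ) = e^(−0.086643×29) ≈ 0.0811.
Accumulation ratio R = 1/(1 − f) ≈ 1/0.9189 ≈ 1.0883.
Single-dose peak C₀ = D/Vd = 266/159 ≈ 1.673 mg/L.
Steady-state peak Cmax,ss = C₀·R ≈ 1.673 × 1.0883 ≈ 1.821 mg/L.
Peak 1.8 mg/L vs MTC 4 mg/L: below toxic threshold.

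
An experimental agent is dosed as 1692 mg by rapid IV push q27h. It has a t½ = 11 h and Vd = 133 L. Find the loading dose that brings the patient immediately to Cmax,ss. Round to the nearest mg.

f = (1/2)^(27/11) ≈ 0.182435; accumulation ratio R = 1/(1−f) ≈ 1.22314.
Loading dose to hit Cmax,ss on first dose: D_load = D_maint·R ≈ 1692 × 1.22314 ≈ 2069.55 mg.

2070 mg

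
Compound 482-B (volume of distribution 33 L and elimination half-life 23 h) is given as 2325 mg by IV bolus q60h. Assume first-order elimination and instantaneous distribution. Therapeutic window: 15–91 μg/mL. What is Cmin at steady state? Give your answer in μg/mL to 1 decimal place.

13.8 μg/mL

k = ln2/t½ = ln2/23 ≈ 0.030137 h⁻¹; fraction remaining f = e^(−kτ) = e^(−0.030137×60) ≈ 0.1639.
Single-dose peak C₀ = D/Vd = 2325/33 ≈ 70.455 μg/mL.
Steady-state trough Cmin,ss = C₀·f/(1−f) ≈ 70.455 × 0.1639/0.8361 ≈ 13.811 μg/mL.
Trough 13.8 μg/mL vs MEC 15 μg/mL: subtherapeutic.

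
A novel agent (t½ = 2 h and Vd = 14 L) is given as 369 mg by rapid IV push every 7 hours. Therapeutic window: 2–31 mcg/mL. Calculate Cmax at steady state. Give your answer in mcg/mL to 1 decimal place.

k = ln2/t½ = ln2/2 ≈ 0.346574 h⁻¹; fraction remaining f = e^(−kτ) = e^(−0.346574×7) ≈ 0.0884.
Accumulation ratio R = 1/(1 − f) ≈ 1/0.9116 ≈ 1.0970.
Each bolus raises the concentration by D/Vd = 369/14 ≈ 26.357 mcg/mL.
Steady-state peak Cmax,ss = C₀·R ≈ 26.357 × 1.0970 ≈ 28.914 mcg/mL.
Peak 28.9 mcg/mL vs MTC 31 mcg/mL: below toxic threshold.

28.9 mcg/mL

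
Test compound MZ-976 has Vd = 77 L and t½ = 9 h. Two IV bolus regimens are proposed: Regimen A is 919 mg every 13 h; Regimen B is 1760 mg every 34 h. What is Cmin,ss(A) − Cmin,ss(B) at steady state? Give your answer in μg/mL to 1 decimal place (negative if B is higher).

Regimen A: f = (1/2)^(13/9) ≈ 0.3674; Cmin,ss = (919/77)·f/(1−f) ≈ 6.932 μg/mL.
Regimen B: f = (1/2)^(34/9) ≈ 0.0729; Cmin,ss = (1760/77)·f/(1−f) ≈ 1.797 μg/mL.
Difference ≈ 6.932 − 1.797 ≈ 5.135 μg/mL.

5.1 μg/mL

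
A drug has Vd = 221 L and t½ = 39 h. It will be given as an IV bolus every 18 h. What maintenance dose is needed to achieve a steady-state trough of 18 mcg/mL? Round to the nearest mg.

τ/t½ = 18/39 ≈ 0.46154, so f = (1/2)^(18/39) ≈ 0.726211.
Cmin,ss = (D/Vd)·f/(1−f), so D = Cmin,ss·Vd·(1−f)/f.
D = 18 × 221 × (1−f)/f ≈ 18 × 221 × 0.37701 ≈ 1499.75 mg.

1500 mg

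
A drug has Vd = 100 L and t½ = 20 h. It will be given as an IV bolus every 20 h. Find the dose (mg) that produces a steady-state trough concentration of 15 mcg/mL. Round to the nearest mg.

τ/t½ = 20/20 ≈ 1, so f = (1/2)^(20/20) ≈ 0.500000.
Cmin,ss = (D/Vd)·f/(1−f), so D = Cmin,ss·Vd·(1−f)/f.
D = 15 × 100 × (1−f)/f ≈ 15 × 100 × 1.00000 ≈ 1500.00 mg.

1500 mg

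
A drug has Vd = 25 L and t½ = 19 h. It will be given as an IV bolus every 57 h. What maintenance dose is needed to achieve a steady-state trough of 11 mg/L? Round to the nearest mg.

τ/t½ = 57/19 ≈ 3, so f = (1/2)^(57/19) ≈ 0.125000.
Cmin,ss = (D/Vd)·f/(1−f), so D = Cmin,ss·Vd·(1−f)/f.
D = 11 × 25 × (1−f)/f ≈ 11 × 25 × 7.00000 ≈ 1925.00 mg.

1925 mg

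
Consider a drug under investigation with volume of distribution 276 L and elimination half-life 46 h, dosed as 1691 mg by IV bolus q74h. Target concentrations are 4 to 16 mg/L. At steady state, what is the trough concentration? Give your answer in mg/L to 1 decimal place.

k = ln2/t½ = ln2/46 ≈ 0.015068 h⁻¹; fraction remaining f = e^(−kτ) = e^(−0.015068×74) ≈ 0.3279.
Each bolus raises the concentration by D/Vd = 1691/276 ≈ 6.127 mg/L.
Steady-state trough Cmin,ss = C₀·f/(1−f) ≈ 6.127 × 0.3279/0.6721 ≈ 2.989 mg/L.
Trough 3.0 mg/L vs MEC 4 mg/L: subtherapeutic.

3.0 mg/L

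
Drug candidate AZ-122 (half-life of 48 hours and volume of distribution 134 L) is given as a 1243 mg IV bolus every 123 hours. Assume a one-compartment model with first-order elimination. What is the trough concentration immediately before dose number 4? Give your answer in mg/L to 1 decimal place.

1.9 mg/L

f = (1/2)^(τ/t½) = (1/2)^(123/48) ≈ 0.1693.
C₀ = D/Vd = 1243/134 ≈ 9.276 mg/L.
Before the 4th dose, 3 doses have been given. Superposition: Cmin = C₀·(f + f² + … + f^3).
≈ 9.276 × (0.1693 + 0.0287 + 0.0049) ≈ 9.276 × 0.2029 ≈ 1.882 mg/L.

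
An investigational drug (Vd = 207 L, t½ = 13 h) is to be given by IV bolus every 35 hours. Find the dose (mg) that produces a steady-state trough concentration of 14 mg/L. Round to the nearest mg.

τ/t½ = 35/13 ≈ 2.6923, so f = (1/2)^(35/13) ≈ 0.154716.
Cmin,ss = (D/Vd)·f/(1−f), so D = Cmin,ss·Vd·(1−f)/f.
D = 14 × 207 × (1−f)/f ≈ 14 × 207 × 5.46346 ≈ 15833.11 mg.

15833 mg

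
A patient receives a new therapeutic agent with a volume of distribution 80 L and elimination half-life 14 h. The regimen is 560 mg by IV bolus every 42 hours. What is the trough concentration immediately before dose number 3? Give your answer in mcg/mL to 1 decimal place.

f = (1/2)^(τ/t½) = (1/2)^(42/14) ≈ 0.1250.
C₀ = D/Vd = 560/80 ≈ 7.000 mcg/mL.
Before the 3rd dose, 2 doses have been given. Superposition: Cmin = C₀·(f + f²).
≈ 7.000 × (0.1250 + 0.0156) ≈ 7.000 × 0.1406 ≈ 0.984 mcg/mL.

1.0 mcg/mL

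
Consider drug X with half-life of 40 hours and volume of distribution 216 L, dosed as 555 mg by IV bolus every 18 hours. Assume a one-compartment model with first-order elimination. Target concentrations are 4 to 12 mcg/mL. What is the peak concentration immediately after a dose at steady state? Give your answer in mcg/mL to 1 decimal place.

τ/t½ = 18/40 ≈ 0.45, so fraction remaining f = (1/2)^(18/40) ≈ 0.7320.
At steady state, accumulation factor R = 1/(1 − e^(−kτ)) ≈ 3.7313.
Each bolus raises the concentration by D/Vd = 555/216 ≈ 2.569 mcg/mL.
Cmax,ss = C₀/(1 − f) ≈ 2.569/0.2680 ≈ 9.586 mcg/mL.
Peak 9.6 mcg/mL vs MTC 12 mcg/mL: below toxic threshold.

9.6 mcg/mL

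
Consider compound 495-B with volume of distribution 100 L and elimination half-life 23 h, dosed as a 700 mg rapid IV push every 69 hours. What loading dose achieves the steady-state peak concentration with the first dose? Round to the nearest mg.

800 mg

f = (1/2)^(69/23) ≈ 0.125000; accumulation ratio R = 1/(1−f) ≈ 1.14286.
Loading dose to hit Cmax,ss on first dose: D_load = D_maint·R ≈ 700 × 1.14286 ≈ 800.00 mg.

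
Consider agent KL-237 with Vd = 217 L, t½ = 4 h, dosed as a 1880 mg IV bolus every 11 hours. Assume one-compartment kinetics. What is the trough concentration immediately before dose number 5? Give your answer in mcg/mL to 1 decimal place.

1.5 mcg/mL

f = (1/2)^(τ/t½) = (1/2)^(11/4) ≈ 0.1487.
C₀ = D/Vd = 1880/217 ≈ 8.664 mcg/mL.
Before the 5th dose, 4 doses have been given. Superposition: Cmin = C₀·(f + f² + … + f^4).
≈ 8.664 × (0.1487 + 0.0221 + 0.0033 + 0.0005) ≈ 8.664 × 0.1746 ≈ 1.513 mcg/mL.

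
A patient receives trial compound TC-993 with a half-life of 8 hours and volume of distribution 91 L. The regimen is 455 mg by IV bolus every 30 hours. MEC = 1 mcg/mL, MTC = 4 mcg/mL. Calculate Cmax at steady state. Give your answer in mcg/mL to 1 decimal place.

5.4 mcg/mL

τ/t½ = 30/8 ≈ 3.75, so fraction remaining f = (1/2)^(30/8) ≈ 0.0743.
Accumulation ratio R = 1/(1 − f) ≈ 1/0.9257 ≈ 1.0803.
Single-dose peak C₀ = D/Vd = 455/91 ≈ 5.000 mcg/mL.
Steady-state peak Cmax,ss = C₀·R ≈ 5.000 × 1.0803 ≈ 5.402 mcg/mL.
Peak 5.4 mcg/mL vs MTC 4 mcg/mL: exceeds toxic threshold.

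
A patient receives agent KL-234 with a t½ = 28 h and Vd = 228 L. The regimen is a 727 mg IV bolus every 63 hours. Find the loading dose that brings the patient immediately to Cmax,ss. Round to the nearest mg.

f = (1/2)^(63/28) ≈ 0.210224; accumulation ratio R = 1/(1−f) ≈ 1.26618.
Loading dose to hit Cmax,ss on first dose: D_load = D_maint·R ≈ 727 × 1.26618 ≈ 920.51 mg.

921 mg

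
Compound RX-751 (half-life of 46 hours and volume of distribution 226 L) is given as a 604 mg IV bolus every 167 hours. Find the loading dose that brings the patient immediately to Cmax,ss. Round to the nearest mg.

f = (1/2)^(167/46) ≈ 0.080748; accumulation ratio R = 1/(1−f) ≈ 1.08784.
Loading dose to hit Cmax,ss on first dose: D_load = D_maint·R ≈ 604 × 1.08784 ≈ 657.06 mg.

657 mg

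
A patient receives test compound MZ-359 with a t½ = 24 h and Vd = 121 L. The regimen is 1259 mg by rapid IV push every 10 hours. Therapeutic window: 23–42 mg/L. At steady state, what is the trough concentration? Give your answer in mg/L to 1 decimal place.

31.1 mg/L

τ/t½ = 10/24 ≈ 0.41667, so fraction remaining f = (1/2)^(10/24) ≈ 0.7492.
At steady state, accumulation factor R = 1/(1 − e^(−kτ)) ≈ 3.9872.
Single-dose peak C₀ = D/Vd = 1259/121 ≈ 10.405 mg/L.
Steady-state peak Cmax,ss = C₀·R ≈ 10.405 × 3.9872 ≈ 41.487 mg/L.
Steady-state trough Cmin,ss = Cmax,ss·f ≈ 41.487 × 0.7492 ≈ 31.082 mg/L.
Trough 31.1 mg/L vs MEC 23 mg/L: adequate.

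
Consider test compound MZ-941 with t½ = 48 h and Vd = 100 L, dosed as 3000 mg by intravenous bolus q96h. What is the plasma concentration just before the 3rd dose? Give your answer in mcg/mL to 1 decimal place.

f = (1/2)^(τ/t½) = (1/2)^(96/48) ≈ 0.2500.
C₀ = D/Vd = 3000/100 ≈ 30.000 mcg/mL.
Before the 3rd dose, 2 doses have been given. Superposition: Cmin = C₀·(f + f²).
≈ 30.000 × (0.2500 + 0.0625) ≈ 30.000 × 0.3125 ≈ 9.375 mcg/mL.

9.4 mcg/mL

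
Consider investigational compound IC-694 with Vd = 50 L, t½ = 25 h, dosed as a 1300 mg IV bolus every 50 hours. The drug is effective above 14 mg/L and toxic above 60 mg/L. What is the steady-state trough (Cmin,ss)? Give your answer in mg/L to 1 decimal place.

8.7 mg/L

The dosing interval is 2 half-lives, so f = 2^(−2) = 0.25.
At steady state, R = 1/(1 − 0.25) = 4/3.
Single-dose peak C₀ = D/Vd = 1300/50 = 26 mg/L.
Steady-state peak Cmax,ss = C₀·R = 26 × 4/3 ≈ 34.667 mg/L.
Steady-state trough Cmin,ss = Cmax,ss·f ≈ 34.667 × 0.25 ≈ 8.667 mg/L.
Trough 8.7 mg/L vs MEC 14 mg/L: subtherapeutic.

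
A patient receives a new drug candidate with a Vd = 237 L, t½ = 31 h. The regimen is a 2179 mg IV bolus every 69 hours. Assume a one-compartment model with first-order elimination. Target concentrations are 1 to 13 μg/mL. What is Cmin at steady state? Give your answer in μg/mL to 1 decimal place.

2.5 μg/mL

τ/t½ = 69/31 ≈ 2.2258, so fraction remaining f = (1/2)^(69/31) ≈ 0.2138.
Accumulation ratio R = 1/(1 − f) ≈ 1/0.7862 ≈ 1.2719.
Each bolus raises the concentration by D/Vd = 2179/237 ≈ 9.194 μg/mL.
Cmax,ss = C₀/(1 − f) ≈ 9.194/0.7862 ≈ 11.694 μg/mL.
One interval later, Cmin,ss = Cmax,ss·e^(−kτ) ≈ 11.694 × 0.2138 ≈ 2.500 μg/mL.
Trough 2.5 μg/mL vs MEC 1 μg/mL: adequate.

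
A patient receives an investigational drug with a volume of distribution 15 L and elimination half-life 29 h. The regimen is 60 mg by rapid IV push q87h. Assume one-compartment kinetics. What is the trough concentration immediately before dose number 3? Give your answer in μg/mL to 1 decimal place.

0.6 μg/mL

f = (1/2)^(τ/t½) = (1/2)^(87/29) ≈ 0.1250.
C₀ = D/Vd = 60/15 ≈ 4.000 μg/mL.
Before the 3rd dose, 2 doses have been given. Superposition: Cmin = C₀·(f + f²).
≈ 4.000 × (0.1250 + 0.0156) ≈ 4.000 × 0.1406 ≈ 0.562 μg/mL.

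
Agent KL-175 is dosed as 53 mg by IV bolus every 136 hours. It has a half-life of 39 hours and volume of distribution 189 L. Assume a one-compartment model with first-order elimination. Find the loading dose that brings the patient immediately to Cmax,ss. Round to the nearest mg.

58 mg

f = (1/2)^(136/39) ≈ 0.089177; accumulation ratio R = 1/(1−f) ≈ 1.09791.
Loading dose to hit Cmax,ss on first dose: D_load = D_maint·R ≈ 53 × 1.09791 ≈ 58.19 mg.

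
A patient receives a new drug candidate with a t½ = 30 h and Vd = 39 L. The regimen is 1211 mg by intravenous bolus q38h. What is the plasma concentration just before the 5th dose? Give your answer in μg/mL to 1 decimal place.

f = (1/2)^(τ/t½) = (1/2)^(38/30) ≈ 0.4156.
C₀ = D/Vd = 1211/39 ≈ 31.051 μg/mL.
Before the 5th dose, 4 doses have been given. Superposition: Cmin = C₀·(f + f² + … + f^4).
≈ 31.051 × (0.4156 + 0.1727 + 0.0718 + 0.0298) ≈ 31.051 × 0.6899 ≈ 21.422 μg/mL.

21.4 μg/mL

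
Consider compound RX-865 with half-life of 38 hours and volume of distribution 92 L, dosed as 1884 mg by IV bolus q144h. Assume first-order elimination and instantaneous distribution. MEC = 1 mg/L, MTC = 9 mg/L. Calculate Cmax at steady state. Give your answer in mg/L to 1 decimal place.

Over one 144-h interval, 144/38 ≈ 3.7895 half-lives elapse, leaving f ≈ 0.0723 of each dose.
At steady state, accumulation factor R = 1/(1 − e^(−kτ)) ≈ 1.0779.
Single-dose peak C₀ = D/Vd = 1884/92 ≈ 20.478 mg/L.
Steady-state peak Cmax,ss = C₀·R ≈ 20.478 × 1.0779 ≈ 22.073 mg/L.
Peak 22.1 mg/L vs MTC 9 mg/L: exceeds toxic threshold.

22.1 mg/L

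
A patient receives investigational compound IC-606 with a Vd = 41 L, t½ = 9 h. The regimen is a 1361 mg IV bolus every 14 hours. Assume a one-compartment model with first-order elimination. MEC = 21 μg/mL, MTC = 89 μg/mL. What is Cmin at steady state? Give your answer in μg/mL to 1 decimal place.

17.1 μg/mL

k = ln2/t½ = ln2/9 ≈ 0.077016 h⁻¹; fraction remaining f = e^(−kτ) = e^(−0.077016×14) ≈ 0.3402.
Single-dose peak C₀ = D/Vd = 1361/41 ≈ 33.195 μg/mL.
Steady-state trough Cmin,ss = C₀·f/(1−f) ≈ 33.195 × 0.3402/0.6598 ≈ 17.116 μg/mL.
Trough 17.1 μg/mL vs MEC 21 μg/mL: subtherapeutic.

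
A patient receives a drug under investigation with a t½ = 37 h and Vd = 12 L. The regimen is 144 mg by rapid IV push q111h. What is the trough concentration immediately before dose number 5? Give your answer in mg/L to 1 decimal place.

f = (1/2)^(τ/t½) = (1/2)^(111/37) ≈ 0.1250.
C₀ = D/Vd = 144/12 ≈ 12.000 mg/L.
Before the 5th dose, 4 doses have been given. Superposition: Cmin = C₀·(f + f² + … + f^4).
≈ 12.000 × (0.1250 + 0.0156 + 0.0020 + 0.0002) ≈ 12.000 × 0.1428 ≈ 1.714 mg/L.

1.7 mg/L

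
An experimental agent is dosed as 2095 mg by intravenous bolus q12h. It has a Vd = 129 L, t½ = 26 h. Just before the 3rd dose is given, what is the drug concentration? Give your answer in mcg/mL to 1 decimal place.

20.4 mcg/mL

f = (1/2)^(τ/t½) = (1/2)^(12/26) ≈ 0.7262.
C₀ = D/Vd = 2095/129 ≈ 16.240 mcg/mL.
Before the 3rd dose, 2 doses have been given. Superposition: Cmin = C₀·(f + f²).
≈ 16.240 × (0.7262 + 0.5274) ≈ 16.240 × 1.2536 ≈ 20.358 mcg/mL.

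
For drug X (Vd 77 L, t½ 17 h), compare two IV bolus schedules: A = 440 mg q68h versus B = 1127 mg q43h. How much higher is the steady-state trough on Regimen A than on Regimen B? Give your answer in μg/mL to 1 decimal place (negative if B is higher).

Regimen A: f = (1/2)^(68/17) ≈ 0.0625; Cmin,ss = (440/77)·f/(1−f) ≈ 0.381 μg/mL.
Regimen B: f = (1/2)^(43/17) ≈ 0.1732; Cmin,ss = (1127/77)·f/(1−f) ≈ 3.066 μg/mL.
Difference ≈ 0.381 − 3.066 ≈ -2.685 μg/mL.

-2.7 μg/mL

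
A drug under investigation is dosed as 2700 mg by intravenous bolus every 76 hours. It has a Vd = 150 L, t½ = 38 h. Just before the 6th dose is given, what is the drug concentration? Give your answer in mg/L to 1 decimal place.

6.0 mg/L

f = (1/2)^(τ/t½) = (1/2)^(76/38) ≈ 0.2500.
C₀ = D/Vd = 2700/150 ≈ 18.000 mg/L.
Before the 6th dose, 5 doses have been given. Superposition: Cmin = C₀·(f + f² + … + f^5).
≈ 18.000 × (0.2500 + 0.0625 + 0.0156 + 0.0039 + 0.0010) ≈ 18.000 × 0.3330 ≈ 5.994 mg/L.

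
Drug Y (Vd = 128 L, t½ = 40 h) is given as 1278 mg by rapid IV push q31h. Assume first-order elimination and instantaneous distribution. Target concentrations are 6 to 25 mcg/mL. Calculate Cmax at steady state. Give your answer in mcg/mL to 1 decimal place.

Over one 31-h interval, 31/40 ≈ 0.775 half-lives elapse, leaving f ≈ 0.5844 of each dose.
Accumulation ratio R = 1/(1 − f) ≈ 1/0.4156 ≈ 2.4062.
Each bolus raises the concentration by D/Vd = 1278/128 ≈ 9.984 mcg/mL.
Cmax,ss = C₀/(1 − f) ≈ 9.984/0.4156 ≈ 24.023 mcg/mL.
Peak 24.0 mcg/mL vs MTC 25 mcg/mL: below toxic threshold.

24.0 mcg/mL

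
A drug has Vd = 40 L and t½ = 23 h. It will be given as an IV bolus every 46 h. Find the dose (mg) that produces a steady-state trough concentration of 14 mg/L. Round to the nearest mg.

τ/t½ = 46/23 ≈ 2, so f = (1/2)^(46/23) ≈ 0.250000.
Cmin,ss = (D/Vd)·f/(1−f), so D = Cmin,ss·Vd·(1−f)/f.
D = 14 × 40 × (1−f)/f ≈ 14 × 40 × 3.00000 ≈ 1680.00 mg.

1680 mg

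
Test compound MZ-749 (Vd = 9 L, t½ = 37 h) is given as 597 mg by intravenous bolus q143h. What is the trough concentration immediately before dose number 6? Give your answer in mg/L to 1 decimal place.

4.9 mg/L

f = (1/2)^(τ/t½) = (1/2)^(143/37) ≈ 0.0686.
C₀ = D/Vd = 597/9 ≈ 66.333 mg/L.
Before the 6th dose, 5 doses have been given. Superposition: Cmin = C₀·(f + f² + … + f^5).
≈ 66.333 × (0.0686 + 0.0047 + 0.0003 + 0.0000 + 0.0000) ≈ 66.333 × 0.0736 ≈ 4.882 mg/L.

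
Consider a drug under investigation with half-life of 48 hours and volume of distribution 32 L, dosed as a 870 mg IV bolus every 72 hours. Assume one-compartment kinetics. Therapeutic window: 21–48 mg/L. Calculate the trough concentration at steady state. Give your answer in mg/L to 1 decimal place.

τ/t½ = 72/48 ≈ 1.5, so fraction remaining f = (1/2)^(72/48) ≈ 0.3536.
Accumulation ratio R = 1/(1 − f) ≈ 1/0.6464 ≈ 1.5470.
Each bolus raises the concentration by D/Vd = 870/32 ≈ 27.188 mg/L.
Cmax,ss = C₀/(1 − f) ≈ 27.188/0.6464 ≈ 42.061 mg/L.
Steady-state trough Cmin,ss = Cmax,ss·f ≈ 42.061 × 0.3536 ≈ 14.873 mg/L.
Trough 14.9 mg/L vs MEC 21 mg/L: subtherapeutic.

14.9 mg/L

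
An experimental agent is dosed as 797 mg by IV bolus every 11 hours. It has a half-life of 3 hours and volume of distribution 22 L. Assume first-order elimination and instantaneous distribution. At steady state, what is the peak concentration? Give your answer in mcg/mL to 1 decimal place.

k = ln2/t½ = ln2/3 ≈ 0.231049 h⁻¹; fraction remaining f = e^(−kτ) = e^(−0.231049×11) ≈ 0.0787.
At steady state, accumulation factor R = 1/(1 − e^(−kτ)) ≈ 1.0854.
Each bolus raises the concentration by D/Vd = 797/22 ≈ 36.227 mcg/mL.
Steady-state peak Cmax,ss = C₀·R ≈ 36.227 × 1.0854 ≈ 39.321 mcg/mL.

39.3 mcg/mL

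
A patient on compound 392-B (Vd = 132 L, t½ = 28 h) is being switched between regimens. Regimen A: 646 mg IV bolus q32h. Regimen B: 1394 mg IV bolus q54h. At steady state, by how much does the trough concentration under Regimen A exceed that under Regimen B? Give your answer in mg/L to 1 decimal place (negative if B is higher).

0.3 mg/L

Regimen A: f = (1/2)^(32/28) ≈ 0.4529; Cmin,ss = (646/132)·f/(1−f) ≈ 4.051 mg/L.
Regimen B: f = (1/2)^(54/28) ≈ 0.2627; Cmin,ss = (1394/132)·f/(1−f) ≈ 3.763 mg/L.
Difference ≈ 4.051 − 3.763 ≈ 0.288 mg/L.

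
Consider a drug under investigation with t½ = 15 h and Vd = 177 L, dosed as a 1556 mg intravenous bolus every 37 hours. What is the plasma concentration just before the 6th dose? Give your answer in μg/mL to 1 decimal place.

f = (1/2)^(τ/t½) = (1/2)^(37/15) ≈ 0.1809.
C₀ = D/Vd = 1556/177 ≈ 8.791 μg/mL.
Before the 6th dose, 5 doses have been given. Superposition: Cmin = C₀·(f + f² + … + f^5).
≈ 8.791 × (0.1809 + 0.0327 + 0.0059 + 0.0011 + 0.0002) ≈ 8.791 × 0.2208 ≈ 1.941 μg/mL.

1.9 μg/mL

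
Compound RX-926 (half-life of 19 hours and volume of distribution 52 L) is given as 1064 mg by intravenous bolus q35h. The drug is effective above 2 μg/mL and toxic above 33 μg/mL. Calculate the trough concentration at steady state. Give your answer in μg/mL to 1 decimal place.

7.9 μg/mL

Over one 35-h interval, 35/19 ≈ 1.8421 half-lives elapse, leaving f ≈ 0.2789 of each dose.
At steady state, accumulation factor R = 1/(1 − e^(−kτ)) ≈ 1.3868.
Single-dose peak C₀ = D/Vd = 1064/52 ≈ 20.462 μg/mL.
Steady-state peak Cmax,ss = C₀·R ≈ 20.462 × 1.3868 ≈ 28.377 μg/mL.
One interval later, Cmin,ss = Cmax,ss·e^(−kτ) ≈ 28.377 × 0.2789 ≈ 7.914 μg/mL.
Trough 7.9 μg/mL vs MEC 2 μg/mL: adequate.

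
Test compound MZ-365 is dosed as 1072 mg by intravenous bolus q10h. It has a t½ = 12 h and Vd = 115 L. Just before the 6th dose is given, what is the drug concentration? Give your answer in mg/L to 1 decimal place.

11.3 mg/L

f = (1/2)^(τ/t½) = (1/2)^(10/12) ≈ 0.5612.
C₀ = D/Vd = 1072/115 ≈ 9.322 mg/L.
Before the 6th dose, 5 doses have been given. Superposition: Cmin = C₀·(f + f² + … + f^5).
≈ 9.322 × (0.5612 + 0.3149 + 0.1767 + 0.0992 + 0.0557) ≈ 9.322 × 1.2077 ≈ 11.258 mg/L.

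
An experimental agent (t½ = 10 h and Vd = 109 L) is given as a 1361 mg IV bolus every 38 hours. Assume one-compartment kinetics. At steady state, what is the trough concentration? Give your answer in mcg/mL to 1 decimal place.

1.0 mcg/mL

k = ln2/t½ = ln2/10 ≈ 0.069315 h⁻¹; fraction remaining f = e^(−kτ) = e^(−0.069315×38) ≈ 0.0718.
Single-dose peak C₀ = D/Vd = 1361/109 ≈ 12.486 mcg/mL.
Steady-state trough Cmin,ss = C₀·f/(1−f) ≈ 12.486 × 0.0718/0.9282 ≈ 0.966 mcg/mL.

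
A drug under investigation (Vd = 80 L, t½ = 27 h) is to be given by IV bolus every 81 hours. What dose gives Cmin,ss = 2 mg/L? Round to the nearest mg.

1120 mg

τ/t½ = 81/27 ≈ 3, so f = (1/2)^(81/27) ≈ 0.125000.
Cmin,ss = (D/Vd)·f/(1−f), so D = Cmin,ss·Vd·(1−f)/f.
D = 2 × 80 × (1−f)/f ≈ 2 × 80 × 7.00000 ≈ 1120.00 mg.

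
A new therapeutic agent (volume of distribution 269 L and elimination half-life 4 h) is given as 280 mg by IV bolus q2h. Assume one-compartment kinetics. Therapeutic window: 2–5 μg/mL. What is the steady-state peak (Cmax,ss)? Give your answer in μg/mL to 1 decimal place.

3.6 μg/mL

Over one 2-h interval, 2/4 ≈ 0.5 half-lives elapse, leaving f ≈ 0.7071 of each dose.
At steady state, accumulation factor R = 1/(1 − e^(−kτ)) ≈ 3.4141.
Single-dose peak C₀ = D/Vd = 280/269 ≈ 1.041 μg/mL.
Steady-state peak Cmax,ss = C₀·R ≈ 1.041 × 3.4141 ≈ 3.554 μg/mL.
Peak 3.6 μg/mL vs MTC 5 μg/mL: below toxic threshold.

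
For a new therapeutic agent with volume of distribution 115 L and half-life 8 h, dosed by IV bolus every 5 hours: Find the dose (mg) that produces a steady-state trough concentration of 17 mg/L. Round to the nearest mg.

1060 mg

τ/t½ = 5/8 ≈ 0.625, so f = (1/2)^(5/8) ≈ 0.648420.
Cmin,ss = (D/Vd)·f/(1−f), so D = Cmin,ss·Vd·(1−f)/f.
D = 17 × 115 × (1−f)/f ≈ 17 × 115 × 0.54221 ≈ 1060.02 mg.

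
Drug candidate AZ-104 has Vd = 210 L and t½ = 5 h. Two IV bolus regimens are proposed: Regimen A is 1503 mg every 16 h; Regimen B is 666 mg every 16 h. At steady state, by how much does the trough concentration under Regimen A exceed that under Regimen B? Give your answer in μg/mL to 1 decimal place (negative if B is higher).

0.5 μg/mL

Regimen A: f = (1/2)^(16/5) ≈ 0.1088; Cmin,ss = (1503/210)·f/(1−f) ≈ 0.874 μg/mL.
Regimen B: f = (1/2)^(16/5) ≈ 0.1088; Cmin,ss = (666/210)·f/(1−f) ≈ 0.387 μg/mL.
Difference ≈ 0.874 − 0.387 ≈ 0.487 μg/mL.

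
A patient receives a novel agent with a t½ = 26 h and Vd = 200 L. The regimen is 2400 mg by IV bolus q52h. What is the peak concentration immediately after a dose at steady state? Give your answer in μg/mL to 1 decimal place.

τ = 52 h = 2 half-lives, so f = (1/2)^2 = 0.25.
Accumulation ratio R = 1/(1 − f) = 1/0.75 = 4/3.
Single-dose peak C₀ = D/Vd = 2400/200 = 12 μg/mL.
Steady-state peak Cmax,ss = C₀·R = 12 × 4/3 ≈ 16.000 μg/mL.

16.0 μg/mL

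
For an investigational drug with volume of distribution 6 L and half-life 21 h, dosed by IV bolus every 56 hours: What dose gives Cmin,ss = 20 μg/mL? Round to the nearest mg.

642 mg

τ/t½ = 56/21 ≈ 2.6667, so f = (1/2)^(56/21) ≈ 0.157490.
Cmin,ss = (D/Vd)·f/(1−f), so D = Cmin,ss·Vd·(1−f)/f.
D = 20 × 6 × (1−f)/f ≈ 20 × 6 × 5.34961 ≈ 641.95 mg.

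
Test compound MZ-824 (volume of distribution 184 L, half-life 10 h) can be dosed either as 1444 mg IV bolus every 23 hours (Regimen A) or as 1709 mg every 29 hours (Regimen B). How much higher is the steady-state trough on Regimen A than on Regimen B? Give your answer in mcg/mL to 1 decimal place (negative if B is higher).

0.6 mcg/mL

Regimen A: f = (1/2)^(23/10) ≈ 0.2031; Cmin,ss = (1444/184)·f/(1−f) ≈ 2.000 mcg/mL.
Regimen B: f = (1/2)^(29/10) ≈ 0.1340; Cmin,ss = (1709/184)·f/(1−f) ≈ 1.437 mcg/mL.
Difference ≈ 2.000 − 1.437 ≈ 0.563 mcg/mL.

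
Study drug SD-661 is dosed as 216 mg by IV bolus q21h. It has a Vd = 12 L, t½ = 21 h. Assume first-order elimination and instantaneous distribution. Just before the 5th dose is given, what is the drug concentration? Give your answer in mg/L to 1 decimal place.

16.9 mg/L

f = (1/2)^(τ/t½) = (1/2)^(21/21) ≈ 0.5000.
C₀ = D/Vd = 216/12 ≈ 18.000 mg/L.
Before the 5th dose, 4 doses have been given. Superposition: Cmin = C₀·(f + f² + … + f^4).
≈ 18.000 × (0.5000 + 0.2500 + 0.1250 + 0.0625) ≈ 18.000 × 0.9375 ≈ 16.875 mg/L.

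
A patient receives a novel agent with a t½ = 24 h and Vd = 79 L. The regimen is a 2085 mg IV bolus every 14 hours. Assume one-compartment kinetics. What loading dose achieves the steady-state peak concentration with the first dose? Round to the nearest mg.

f = (1/2)^(14/24) ≈ 0.667420; accumulation ratio R = 1/(1−f) ≈ 3.00680.
Loading dose to hit Cmax,ss on first dose: D_load = D_maint·R ≈ 2085 × 3.00680 ≈ 6269.18 mg.

6269 mg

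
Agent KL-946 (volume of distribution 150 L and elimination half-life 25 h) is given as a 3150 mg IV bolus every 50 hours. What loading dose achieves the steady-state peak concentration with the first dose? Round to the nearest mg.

4200 mg

f = (1/2)^(50/25) ≈ 0.250000; accumulation ratio R = 1/(1−f) ≈ 1.33333.
Loading dose to hit Cmax,ss on first dose: D_load = D_maint·R ≈ 3150 × 1.33333 ≈ 4199.99 mg.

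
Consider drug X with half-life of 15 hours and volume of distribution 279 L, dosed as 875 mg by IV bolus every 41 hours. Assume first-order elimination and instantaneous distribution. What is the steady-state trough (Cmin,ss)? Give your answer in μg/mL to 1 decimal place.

0.6 μg/mL

τ/t½ = 41/15 ≈ 2.7333, so fraction remaining f = (1/2)^(41/15) ≈ 0.1504.
Accumulation ratio R = 1/(1 − f) ≈ 1/0.8496 ≈ 1.1770.
Single-dose peak C₀ = D/Vd = 875/279 ≈ 3.136 μg/mL.
Steady-state peak Cmax,ss = C₀·R ≈ 3.136 × 1.1770 ≈ 3.691 μg/mL.
Steady-state trough Cmin,ss = Cmax,ss·f ≈ 3.691 × 0.1504 ≈ 0.555 μg/mL.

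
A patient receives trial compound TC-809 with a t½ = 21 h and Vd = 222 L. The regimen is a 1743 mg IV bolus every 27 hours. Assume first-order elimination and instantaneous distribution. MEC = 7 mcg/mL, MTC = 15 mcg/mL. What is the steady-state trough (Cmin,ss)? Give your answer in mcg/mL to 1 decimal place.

5.5 mcg/mL

k = ln2/t½ = ln2/21 ≈ 0.033007 h⁻¹; fraction remaining f = e^(−kτ) = e^(−0.033007×27) ≈ 0.4102.
Accumulation ratio R = 1/(1 − f) ≈ 1/0.5898 ≈ 1.6955.
Single-dose peak C₀ = D/Vd = 1743/222 ≈ 7.851 mcg/mL.
Steady-state peak Cmax,ss = C₀·R ≈ 7.851 × 1.6955 ≈ 13.311 mcg/mL.
One interval later, Cmin,ss = Cmax,ss·e^(−kτ) ≈ 13.311 × 0.4102 ≈ 5.460 mcg/mL.
Trough 5.5 mcg/mL vs MEC 7 mcg/mL: subtherapeutic.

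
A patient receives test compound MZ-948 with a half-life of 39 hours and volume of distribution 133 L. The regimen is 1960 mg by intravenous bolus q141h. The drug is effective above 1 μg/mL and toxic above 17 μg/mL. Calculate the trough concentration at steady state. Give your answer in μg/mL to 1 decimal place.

1.3 μg/mL

k = ln2/t½ = ln2/39 ≈ 0.017773 h⁻¹; fraction remaining f = e^(−kτ) = e^(−0.017773×141) ≈ 0.0816.
Each bolus raises the concentration by D/Vd = 1960/133 ≈ 14.737 μg/mL.
Steady-state trough Cmin,ss = C₀·f/(1−f) ≈ 14.737 × 0.0816/0.9184 ≈ 1.309 μg/mL.
Trough 1.3 μg/mL vs MEC 1 μg/mL: adequate.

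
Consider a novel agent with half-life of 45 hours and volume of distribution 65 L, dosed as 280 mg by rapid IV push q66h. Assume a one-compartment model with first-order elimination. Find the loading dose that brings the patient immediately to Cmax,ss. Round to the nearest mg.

439 mg

f = (1/2)^(66/45) ≈ 0.361817; accumulation ratio R = 1/(1−f) ≈ 1.56695.
Loading dose to hit Cmax,ss on first dose: D_load = D_maint·R ≈ 280 × 1.56695 ≈ 438.75 mg.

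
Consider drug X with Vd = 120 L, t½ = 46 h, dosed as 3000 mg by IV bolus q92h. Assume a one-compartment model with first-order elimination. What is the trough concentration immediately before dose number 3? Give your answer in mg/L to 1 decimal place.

7.8 mg/L

f = (1/2)^(τ/t½) = (1/2)^(92/46) ≈ 0.2500.
C₀ = D/Vd = 3000/120 ≈ 25.000 mg/L.
Before the 3rd dose, 2 doses have been given. Superposition: Cmin = C₀·(f + f²).
≈ 25.000 × (0.2500 + 0.0625) ≈ 25.000 × 0.3125 ≈ 7.812 mg/L.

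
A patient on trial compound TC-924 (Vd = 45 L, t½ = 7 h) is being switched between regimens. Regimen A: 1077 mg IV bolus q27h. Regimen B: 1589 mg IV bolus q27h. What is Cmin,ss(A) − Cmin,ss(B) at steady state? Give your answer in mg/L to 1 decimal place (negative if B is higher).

-0.8 mg/L

Regimen A: f = (1/2)^(27/7) ≈ 0.0690; Cmin,ss = (1077/45)·f/(1−f) ≈ 1.774 mg/L.
Regimen B: f = (1/2)^(27/7) ≈ 0.0690; Cmin,ss = (1589/45)·f/(1−f) ≈ 2.617 mg/L.
Difference ≈ 1.774 − 2.617 ≈ -0.843 mg/L.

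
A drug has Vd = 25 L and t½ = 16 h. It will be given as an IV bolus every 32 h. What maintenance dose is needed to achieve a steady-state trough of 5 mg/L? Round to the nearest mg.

375 mg

τ/t½ = 32/16 ≈ 2, so f = (1/2)^(32/16) ≈ 0.250000.
Cmin,ss = (D/Vd)·f/(1−f), so D = Cmin,ss·Vd·(1−f)/f.
D = 5 × 25 × (1−f)/f ≈ 5 × 25 × 3.00000 ≈ 375.00 mg.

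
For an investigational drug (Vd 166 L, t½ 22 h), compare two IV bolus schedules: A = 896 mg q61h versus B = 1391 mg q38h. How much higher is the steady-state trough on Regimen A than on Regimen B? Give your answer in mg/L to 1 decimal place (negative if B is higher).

-2.7 mg/L

Regimen A: f = (1/2)^(61/22) ≈ 0.1463; Cmin,ss = (896/166)·f/(1−f) ≈ 0.925 mg/L.
Regimen B: f = (1/2)^(38/22) ≈ 0.3020; Cmin,ss = (1391/166)·f/(1−f) ≈ 3.626 mg/L.
Difference ≈ 0.925 − 3.626 ≈ -2.701 mg/L.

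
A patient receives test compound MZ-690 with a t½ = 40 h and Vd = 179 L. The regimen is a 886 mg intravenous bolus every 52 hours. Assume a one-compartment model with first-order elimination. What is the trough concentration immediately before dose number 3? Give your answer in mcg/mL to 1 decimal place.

f = (1/2)^(τ/t½) = (1/2)^(52/40) ≈ 0.4061.
C₀ = D/Vd = 886/179 ≈ 4.950 mcg/mL.
Before the 3rd dose, 2 doses have been given. Superposition: Cmin = C₀·(f + f²).
≈ 4.950 × (0.4061 + 0.1649) ≈ 4.950 × 0.5710 ≈ 2.826 mcg/mL.

2.8 mcg/mL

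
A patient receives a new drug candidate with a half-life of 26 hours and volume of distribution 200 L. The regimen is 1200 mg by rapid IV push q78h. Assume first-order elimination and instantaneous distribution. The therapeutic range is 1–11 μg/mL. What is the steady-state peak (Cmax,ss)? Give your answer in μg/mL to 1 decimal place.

6.9 μg/mL

τ = 78 h = 3 half-lives, so f = (1/2)^3 = 0.125.
Accumulation ratio R = 1/(1 − f) = 1/0.875 = 8/7.
Single-dose peak C₀ = D/Vd = 1200/200 = 6 μg/mL.
Steady-state peak Cmax,ss = C₀·R = 6 × 8/7 ≈ 6.857 μg/mL.
Peak 6.9 μg/mL vs MTC 11 μg/mL: below toxic threshold.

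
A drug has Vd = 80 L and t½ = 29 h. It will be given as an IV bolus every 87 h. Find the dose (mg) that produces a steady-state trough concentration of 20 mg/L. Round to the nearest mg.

11200 mg

τ/t½ = 87/29 ≈ 3, so f = (1/2)^(87/29) ≈ 0.125000.
Cmin,ss = (D/Vd)·f/(1−f), so D = Cmin,ss·Vd·(1−f)/f.
D = 20 × 80 × (1−f)/f ≈ 20 × 80 × 7.00000 ≈ 11200.00 mg.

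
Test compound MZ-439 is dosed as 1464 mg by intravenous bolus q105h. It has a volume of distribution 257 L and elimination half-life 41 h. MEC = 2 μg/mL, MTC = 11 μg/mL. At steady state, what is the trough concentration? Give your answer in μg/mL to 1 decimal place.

k = ln2/t½ = ln2/41 ≈ 0.016906 h⁻¹; fraction remaining f = e^(−kτ) = e^(−0.016906×105) ≈ 0.1695.
Accumulation ratio R = 1/(1 − f) ≈ 1/0.8305 ≈ 1.2041.
Single-dose peak C₀ = D/Vd = 1464/257 ≈ 5.696 μg/mL.
Cmax,ss = C₀/(1 − f) ≈ 5.696/0.8305 ≈ 6.859 μg/mL.
One interval later, Cmin,ss = Cmax,ss·e^(−kτ) ≈ 6.859 × 0.1695 ≈ 1.163 μg/mL.
Trough 1.2 μg/mL vs MEC 2 μg/mL: subtherapeutic.

1.2 μg/mL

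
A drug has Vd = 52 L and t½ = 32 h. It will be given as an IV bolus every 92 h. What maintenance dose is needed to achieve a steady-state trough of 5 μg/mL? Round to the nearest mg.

1647 mg

τ/t½ = 92/32 ≈ 2.875, so f = (1/2)^(92/32) ≈ 0.136313.
Cmin,ss = (D/Vd)·f/(1−f), so D = Cmin,ss·Vd·(1−f)/f.
D = 5 × 52 × (1−f)/f ≈ 5 × 52 × 6.33606 ≈ 1647.38 mg.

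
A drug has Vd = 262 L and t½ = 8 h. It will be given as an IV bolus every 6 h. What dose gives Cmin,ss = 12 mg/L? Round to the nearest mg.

τ/t½ = 6/8 ≈ 0.75, so f = (1/2)^(6/8) ≈ 0.594604.
Cmin,ss = (D/Vd)·f/(1−f), so D = Cmin,ss·Vd·(1−f)/f.
D = 12 × 262 × (1−f)/f ≈ 12 × 262 × 0.68179 ≈ 2143.55 mg.

2144 mg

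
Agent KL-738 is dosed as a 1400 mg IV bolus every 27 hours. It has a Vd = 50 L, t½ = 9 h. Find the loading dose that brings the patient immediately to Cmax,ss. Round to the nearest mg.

1600 mg

f = (1/2)^(27/9) ≈ 0.125000; accumulation ratio R = 1/(1−f) ≈ 1.14286.
Loading dose to hit Cmax,ss on first dose: D_load = D_maint·R ≈ 1400 × 1.14286 ≈ 1600.00 mg.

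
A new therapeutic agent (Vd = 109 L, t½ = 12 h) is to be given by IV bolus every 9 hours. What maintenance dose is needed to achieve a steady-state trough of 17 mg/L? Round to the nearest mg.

1263 mg

τ/t½ = 9/12 ≈ 0.75, so f = (1/2)^(9/12) ≈ 0.594604.
Cmin,ss = (D/Vd)·f/(1−f), so D = Cmin,ss·Vd·(1−f)/f.
D = 17 × 109 × (1−f)/f ≈ 17 × 109 × 0.68179 ≈ 1263.36 mg.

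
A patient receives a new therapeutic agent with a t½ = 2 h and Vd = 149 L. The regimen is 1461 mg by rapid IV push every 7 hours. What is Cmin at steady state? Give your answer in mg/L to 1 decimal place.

k = ln2/t½ = ln2/2 ≈ 0.346574 h⁻¹; fraction remaining f = e^(−kτ) = e^(−0.346574×7) ≈ 0.0884.
Accumulation ratio R = 1/(1 − f) ≈ 1/0.9116 ≈ 1.0970.
Each bolus raises the concentration by D/Vd = 1461/149 ≈ 9.805 mg/L.
Steady-state peak Cmax,ss = C₀·R ≈ 9.805 × 1.0970 ≈ 10.756 mg/L.
Steady-state trough Cmin,ss = Cmax,ss·f ≈ 10.756 × 0.0884 ≈ 0.951 mg/L.

1.0 mg/L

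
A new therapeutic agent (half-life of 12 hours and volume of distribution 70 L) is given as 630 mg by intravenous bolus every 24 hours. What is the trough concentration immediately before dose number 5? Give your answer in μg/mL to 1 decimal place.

f = (1/2)^(τ/t½) = (1/2)^(24/12) ≈ 0.2500.
C₀ = D/Vd = 630/70 ≈ 9.000 μg/mL.
Before the 5th dose, 4 doses have been given. Superposition: Cmin = C₀·(f + f² + … + f^4).
≈ 9.000 × (0.2500 + 0.0625 + 0.0156 + 0.0039) ≈ 9.000 × 0.3320 ≈ 2.988 μg/mL.

3.0 μg/mL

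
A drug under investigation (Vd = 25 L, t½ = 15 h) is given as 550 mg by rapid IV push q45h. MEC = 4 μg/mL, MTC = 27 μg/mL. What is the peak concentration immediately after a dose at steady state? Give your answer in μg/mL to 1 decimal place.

25.1 μg/mL

τ = 45 h = 3 half-lives, so f = (1/2)^3 = 0.125.
At steady state, R = 1/(1 − 0.125) = 8/7.
Single-dose peak C₀ = D/Vd = 550/25 = 22 μg/mL.
Steady-state peak Cmax,ss = C₀·R = 22 × 8/7 ≈ 25.143 μg/mL.
Peak 25.1 μg/mL vs MTC 27 μg/mL: below toxic threshold.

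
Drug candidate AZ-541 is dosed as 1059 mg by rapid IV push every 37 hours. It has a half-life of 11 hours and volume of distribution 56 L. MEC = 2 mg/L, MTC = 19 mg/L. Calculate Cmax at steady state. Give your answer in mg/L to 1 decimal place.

20.9 mg/L

τ/t½ = 37/11 ≈ 3.3636, so fraction remaining f = (1/2)^(37/11) ≈ 0.0972.
Accumulation ratio R = 1/(1 − f) ≈ 1/0.9028 ≈ 1.1077.
Single-dose peak C₀ = D/Vd = 1059/56 ≈ 18.911 mg/L.
Steady-state peak Cmax,ss = C₀·R ≈ 18.911 × 1.1077 ≈ 20.948 mg/L.
Peak 20.9 mg/L vs MTC 19 mg/L: exceeds toxic threshold.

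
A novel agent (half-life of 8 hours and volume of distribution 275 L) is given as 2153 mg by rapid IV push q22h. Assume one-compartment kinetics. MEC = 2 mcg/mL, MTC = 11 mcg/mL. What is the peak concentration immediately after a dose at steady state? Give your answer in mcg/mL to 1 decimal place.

k = ln2/t½ = ln2/8 ≈ 0.086643 h⁻¹; fraction remaining f = e^(−kτ) = e^(−0.086643×22) ≈ 0.1487.
At steady state, accumulation factor R = 1/(1 − e^(−kτ)) ≈ 1.1747.
Each bolus raises the concentration by D/Vd = 2153/275 ≈ 7.829 mcg/mL.
Steady-state peak Cmax,ss = C₀·R ≈ 7.829 × 1.1747 ≈ 9.197 mcg/mL.
Peak 9.2 mcg/mL vs MTC 11 mcg/mL: below toxic threshold.

9.2 mcg/mL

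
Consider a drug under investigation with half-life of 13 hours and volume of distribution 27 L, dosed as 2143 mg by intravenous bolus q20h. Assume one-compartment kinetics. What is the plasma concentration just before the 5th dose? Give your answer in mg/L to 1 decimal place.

41.1 mg/L

f = (1/2)^(τ/t½) = (1/2)^(20/13) ≈ 0.3443.
C₀ = D/Vd = 2143/27 ≈ 79.370 mg/L.
Before the 5th dose, 4 doses have been given. Superposition: Cmin = C₀·(f + f² + … + f^4).
≈ 79.370 × (0.3443 + 0.1185 + 0.0408 + 0.0141) ≈ 79.370 × 0.5177 ≈ 41.090 mg/L.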